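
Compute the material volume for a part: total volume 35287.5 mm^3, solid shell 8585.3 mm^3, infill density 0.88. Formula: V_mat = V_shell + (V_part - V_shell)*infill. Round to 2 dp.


V_infill = (35287.5 - 8585.3) * 0.88 = 23497.94
V_total = 8585.3 + 23497.94 = 32083.24 mm^3


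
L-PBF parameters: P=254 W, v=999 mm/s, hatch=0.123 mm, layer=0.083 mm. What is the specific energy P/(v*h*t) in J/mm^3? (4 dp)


Build rate = 999 * 0.123 * 0.083 = 10.198791 mm^3/s
SE = 254 / 10.198791 = 24.9049 J/mm^3


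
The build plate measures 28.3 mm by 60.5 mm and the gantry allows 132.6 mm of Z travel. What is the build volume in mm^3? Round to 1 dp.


V = 28.3 * 60.5 * 132.6 = 227031.1 mm^3


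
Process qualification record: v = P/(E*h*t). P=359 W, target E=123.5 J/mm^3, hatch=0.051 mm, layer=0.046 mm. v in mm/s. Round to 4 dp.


v = 359 / (123.5*0.051*0.046) = 1239.0804 mm/s


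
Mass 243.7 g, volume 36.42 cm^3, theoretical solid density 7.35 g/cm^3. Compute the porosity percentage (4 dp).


rho_part = 243.7 / 36.42 = 6.69137836 g/cm^3
Porosity = (1 - 6.69137836/7.35)*100 = 8.9608 %


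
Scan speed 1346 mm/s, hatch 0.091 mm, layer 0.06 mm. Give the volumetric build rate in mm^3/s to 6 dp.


Rate = 1346 * 0.091 * 0.06 = 7.34916 mm^3/s


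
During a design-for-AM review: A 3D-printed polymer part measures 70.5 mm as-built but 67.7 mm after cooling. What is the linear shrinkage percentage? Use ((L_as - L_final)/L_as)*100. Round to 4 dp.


Shrinkage = ((70.5-67.7)/70.5)*100 = 3.9716 %


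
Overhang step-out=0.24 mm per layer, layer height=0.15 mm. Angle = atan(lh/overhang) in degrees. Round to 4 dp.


angle = atan(0.15/0.24) = 32.0054 degrees


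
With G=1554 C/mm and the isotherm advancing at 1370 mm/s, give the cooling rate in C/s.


CR = 1554 * 1370 = 2128980 C/s


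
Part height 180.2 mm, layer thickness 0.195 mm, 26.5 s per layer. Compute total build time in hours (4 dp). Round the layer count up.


Layers = ceil(180.2/0.195) = 925
t = 925 * 26.5 / 3600 = 6.809 hrs


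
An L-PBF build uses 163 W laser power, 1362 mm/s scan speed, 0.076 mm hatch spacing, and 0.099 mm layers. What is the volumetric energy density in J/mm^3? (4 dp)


E = 163 / (1362*0.076*0.099) = 15.906 J/mm^3


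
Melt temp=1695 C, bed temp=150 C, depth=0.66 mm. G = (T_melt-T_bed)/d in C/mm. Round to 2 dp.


G = (1695-150)/0.66 = 2340.91 C/mm


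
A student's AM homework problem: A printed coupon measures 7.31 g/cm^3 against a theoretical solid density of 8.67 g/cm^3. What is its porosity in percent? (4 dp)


Porosity = (1-7.31/8.67)*100 = 15.6863 %


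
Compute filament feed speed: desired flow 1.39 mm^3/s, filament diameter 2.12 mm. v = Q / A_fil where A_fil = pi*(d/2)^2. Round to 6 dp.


A = pi*(2.12/2)^2 = 3.529894
v = 1.39 / 3.529894 = 0.39378 mm/s


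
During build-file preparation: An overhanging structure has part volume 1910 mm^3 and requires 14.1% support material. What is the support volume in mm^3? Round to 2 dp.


V_support = 1910 * 0.141 = 269.31 mm^3


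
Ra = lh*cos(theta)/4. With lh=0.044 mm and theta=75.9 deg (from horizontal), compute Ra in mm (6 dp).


Ra = 0.044 * cos(75.9) / 4 = 0.00268 mm


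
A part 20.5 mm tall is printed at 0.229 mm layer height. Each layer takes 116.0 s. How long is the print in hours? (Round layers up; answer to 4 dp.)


Layers = ceil(20.5/0.229) = 90
t = 90 * 116.0 / 3600 = 2.9 hrs


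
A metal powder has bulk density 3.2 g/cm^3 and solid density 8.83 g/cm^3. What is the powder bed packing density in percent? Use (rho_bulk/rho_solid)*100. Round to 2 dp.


Packing = (3.2/8.83)*100 = 36.24 %


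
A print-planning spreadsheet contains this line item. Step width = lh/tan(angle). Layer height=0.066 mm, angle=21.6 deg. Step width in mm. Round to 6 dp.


step = 0.066 / tan(21.6) = 0.166697 mm


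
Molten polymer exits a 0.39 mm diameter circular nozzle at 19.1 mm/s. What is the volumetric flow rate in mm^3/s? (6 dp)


A = pi*(0.39/2)^2 = 0.11945906 mm^2
Q = 0.11945906 * 19.1 = 2.281668 mm^3/s


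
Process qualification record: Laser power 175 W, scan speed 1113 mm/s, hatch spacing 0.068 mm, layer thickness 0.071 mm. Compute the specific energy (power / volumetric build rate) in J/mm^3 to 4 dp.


Build rate = 1113 * 0.068 * 0.071 = 5.373564 mm^3/s
SE = 175 / 5.373564 = 32.5668 J/mm^3


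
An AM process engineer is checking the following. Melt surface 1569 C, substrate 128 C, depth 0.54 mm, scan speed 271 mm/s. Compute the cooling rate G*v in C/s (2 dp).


G = (1569-128)/0.54 = 2668.51851852 C/mm
CR = 2668.51851852 * 271 = 723168.52 C/s


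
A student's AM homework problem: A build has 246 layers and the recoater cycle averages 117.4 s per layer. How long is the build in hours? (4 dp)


t = 246 * 117.4 / 3600 = 8.0223 hrs


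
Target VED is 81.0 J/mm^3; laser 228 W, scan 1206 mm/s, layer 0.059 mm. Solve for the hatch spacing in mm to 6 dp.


h = 228 / (81.0*1206*0.059) = 0.039559 mm


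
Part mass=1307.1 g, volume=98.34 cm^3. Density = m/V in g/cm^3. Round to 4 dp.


rho = 1307.1 / 98.34 = 13.2916 g/cm^3


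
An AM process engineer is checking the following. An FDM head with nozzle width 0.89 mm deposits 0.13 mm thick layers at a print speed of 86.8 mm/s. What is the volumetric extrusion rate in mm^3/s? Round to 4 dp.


Rate = 0.89 * 0.13 * 86.8 = 10.0428 mm^3/s


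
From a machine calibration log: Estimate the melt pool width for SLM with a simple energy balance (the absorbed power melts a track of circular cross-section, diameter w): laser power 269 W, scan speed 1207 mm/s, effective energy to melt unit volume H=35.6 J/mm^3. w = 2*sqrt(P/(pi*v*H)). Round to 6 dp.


w = 2*sqrt(269/(pi*1207*35.6)) = 0.08928 mm


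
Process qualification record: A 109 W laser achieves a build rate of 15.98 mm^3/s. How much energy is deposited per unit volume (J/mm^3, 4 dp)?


SE = 109 / 15.98 = 6.821 J/mm^3


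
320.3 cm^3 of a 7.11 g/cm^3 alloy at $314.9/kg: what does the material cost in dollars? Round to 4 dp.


Mass = 320.3*7.11/1000 = 2.277333 kg
Cost = 2.277333 * 314.9 = 717.1322 $


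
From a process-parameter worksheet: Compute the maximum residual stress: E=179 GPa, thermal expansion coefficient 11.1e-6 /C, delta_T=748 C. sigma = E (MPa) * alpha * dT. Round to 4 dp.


sigma = 179*1000 * 11.1e-6 * 748 = 1486.2012 MPa


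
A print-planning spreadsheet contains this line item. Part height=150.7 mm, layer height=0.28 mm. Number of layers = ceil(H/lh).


Layers = ceil(150.7/0.28) = 539


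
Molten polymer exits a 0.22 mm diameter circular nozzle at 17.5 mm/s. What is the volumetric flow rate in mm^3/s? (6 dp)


A = pi*(0.22/2)^2 = 0.03801327 mm^2
Q = 0.03801327 * 17.5 = 0.665232 mm^3/s


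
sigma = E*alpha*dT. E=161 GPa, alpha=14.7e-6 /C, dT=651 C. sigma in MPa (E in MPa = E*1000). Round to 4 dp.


sigma = 161*1000 * 14.7e-6 * 651 = 1540.7217 MPa


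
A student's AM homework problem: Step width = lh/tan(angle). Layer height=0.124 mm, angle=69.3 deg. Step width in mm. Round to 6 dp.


step = 0.124 / tan(69.3) = 0.046856 mm


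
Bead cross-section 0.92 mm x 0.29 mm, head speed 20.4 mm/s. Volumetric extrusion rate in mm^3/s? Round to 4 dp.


Rate = 0.92 * 0.29 * 20.4 = 5.4427 mm^3/s


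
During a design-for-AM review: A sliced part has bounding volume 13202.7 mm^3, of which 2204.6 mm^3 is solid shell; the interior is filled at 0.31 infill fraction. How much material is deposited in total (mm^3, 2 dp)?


V_infill = (13202.7 - 2204.6) * 0.31 = 3409.41
V_total = 2204.6 + 3409.41 = 5614.01 mm^3


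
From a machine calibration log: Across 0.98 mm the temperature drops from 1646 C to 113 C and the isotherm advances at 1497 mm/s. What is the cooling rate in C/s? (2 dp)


G = (1646-113)/0.98 = 1564.28571429 C/mm
CR = 1564.28571429 * 1497 = 2341735.71 C/s


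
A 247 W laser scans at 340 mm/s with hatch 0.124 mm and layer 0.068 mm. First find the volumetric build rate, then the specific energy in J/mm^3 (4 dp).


Build rate = 340 * 0.124 * 0.068 = 2.86688 mm^3/s
SE = 247 / 2.86688 = 86.1564 J/mm^3


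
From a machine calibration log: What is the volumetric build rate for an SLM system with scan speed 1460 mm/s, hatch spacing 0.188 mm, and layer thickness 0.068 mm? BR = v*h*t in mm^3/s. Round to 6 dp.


Rate = 1460 * 0.188 * 0.068 = 18.66464 mm^3/s


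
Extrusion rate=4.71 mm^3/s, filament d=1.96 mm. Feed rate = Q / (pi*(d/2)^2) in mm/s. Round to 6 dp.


A = pi*(1.96/2)^2 = 3.017186
v = 4.71 / 3.017186 = 1.561057 mm/s


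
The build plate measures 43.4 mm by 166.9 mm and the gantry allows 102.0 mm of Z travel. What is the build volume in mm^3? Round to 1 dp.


V = 43.4 * 166.9 * 102.0 = 738832.9 mm^3


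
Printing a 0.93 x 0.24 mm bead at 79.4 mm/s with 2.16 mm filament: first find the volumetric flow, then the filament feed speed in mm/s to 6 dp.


Q = 0.93 * 0.24 * 79.4 = 17.72208 mm^3/s
A_fil = pi*(2.16/2)^2 = 3.66435367 mm^2
v_feed = 17.72208 / 3.66435367 = 4.836345 mm/s


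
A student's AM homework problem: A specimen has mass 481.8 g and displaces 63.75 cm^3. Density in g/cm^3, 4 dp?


rho = 481.8 / 63.75 = 7.5576 g/cm^3


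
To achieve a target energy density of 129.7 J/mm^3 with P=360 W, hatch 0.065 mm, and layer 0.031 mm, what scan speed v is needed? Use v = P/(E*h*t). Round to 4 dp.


v = 360 / (129.7*0.065*0.031) = 1377.4869 mm/s


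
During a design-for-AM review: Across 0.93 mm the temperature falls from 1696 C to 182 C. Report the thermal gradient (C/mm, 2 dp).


G = (1696-182)/0.93 = 1627.96 C/mm


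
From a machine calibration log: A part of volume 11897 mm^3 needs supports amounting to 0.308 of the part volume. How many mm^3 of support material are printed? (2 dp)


V_support = 11897 * 0.308 = 3664.28 mm^3


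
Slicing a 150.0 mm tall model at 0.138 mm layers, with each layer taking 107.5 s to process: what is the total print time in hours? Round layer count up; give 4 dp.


Layers = ceil(150.0/0.138) = 1087
t = 1087 * 107.5 / 3600 = 32.459 hrs


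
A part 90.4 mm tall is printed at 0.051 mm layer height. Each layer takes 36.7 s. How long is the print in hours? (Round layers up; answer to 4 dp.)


Layers = ceil(90.4/0.051) = 1773
t = 1773 * 36.7 / 3600 = 18.0748 hrs


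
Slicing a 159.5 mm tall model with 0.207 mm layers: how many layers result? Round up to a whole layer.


Layers = ceil(159.5/0.207) = 771


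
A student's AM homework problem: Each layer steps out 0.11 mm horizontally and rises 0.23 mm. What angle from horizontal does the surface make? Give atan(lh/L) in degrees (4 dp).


angle = atan(0.23/0.11) = 64.44 degrees


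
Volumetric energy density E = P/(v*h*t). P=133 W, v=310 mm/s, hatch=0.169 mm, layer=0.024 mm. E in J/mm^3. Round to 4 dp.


E = 133 / (310*0.169*0.024) = 105.7772 J/mm^3


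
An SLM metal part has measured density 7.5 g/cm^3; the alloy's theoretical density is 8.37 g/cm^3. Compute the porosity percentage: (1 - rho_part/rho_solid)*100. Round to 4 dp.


Porosity = (1-7.5/8.37)*100 = 10.3943 %


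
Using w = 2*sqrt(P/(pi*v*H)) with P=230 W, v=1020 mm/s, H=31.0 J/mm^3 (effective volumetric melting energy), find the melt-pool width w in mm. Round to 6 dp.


w = 2*sqrt(230/(pi*1020*31.0)) = 0.096236 mm


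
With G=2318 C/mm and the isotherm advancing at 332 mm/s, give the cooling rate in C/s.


CR = 2318 * 332 = 769576 C/s


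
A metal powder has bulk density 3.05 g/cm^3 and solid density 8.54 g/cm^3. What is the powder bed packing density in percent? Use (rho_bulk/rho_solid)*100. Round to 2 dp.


Packing = (3.05/8.54)*100 = 35.71 %


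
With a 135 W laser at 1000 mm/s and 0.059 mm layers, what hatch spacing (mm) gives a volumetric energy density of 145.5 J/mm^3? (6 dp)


h = 135 / (145.5*1000*0.059) = 0.015726 mm


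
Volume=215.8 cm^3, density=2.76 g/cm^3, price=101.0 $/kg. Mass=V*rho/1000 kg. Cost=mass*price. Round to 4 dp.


Mass = 215.8*2.76/1000 = 0.595608 kg
Cost = 0.595608 * 101.0 = 60.1564 $


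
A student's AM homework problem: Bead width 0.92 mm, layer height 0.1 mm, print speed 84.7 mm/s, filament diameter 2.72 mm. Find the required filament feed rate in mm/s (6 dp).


Q = 0.92 * 0.1 * 84.7 = 7.7924 mm^3/s
A_fil = pi*(2.72/2)^2 = 5.81068977 mm^2
v_feed = 7.7924 / 5.81068977 = 1.341046 mm/s


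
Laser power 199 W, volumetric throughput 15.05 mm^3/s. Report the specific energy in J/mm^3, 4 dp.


SE = 199 / 15.05 = 13.2226 J/mm^3


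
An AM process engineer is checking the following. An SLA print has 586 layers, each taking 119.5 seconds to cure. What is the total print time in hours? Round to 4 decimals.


t = 586 * 119.5 / 3600 = 19.4519 hrs


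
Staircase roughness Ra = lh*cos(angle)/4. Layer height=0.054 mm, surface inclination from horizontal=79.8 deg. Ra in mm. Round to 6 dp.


Ra = 0.054 * cos(79.8) / 4 = 0.002391 mm


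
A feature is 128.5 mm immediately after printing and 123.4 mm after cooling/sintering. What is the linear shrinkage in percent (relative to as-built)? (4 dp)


Shrinkage = ((128.5-123.4)/128.5)*100 = 3.9689 %


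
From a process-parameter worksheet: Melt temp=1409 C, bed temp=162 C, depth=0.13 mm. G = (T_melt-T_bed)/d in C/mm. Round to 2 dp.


G = (1409-162)/0.13 = 9592.31 C/mm


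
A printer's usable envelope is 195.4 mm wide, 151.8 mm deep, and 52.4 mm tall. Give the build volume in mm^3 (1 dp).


V = 195.4 * 151.8 * 52.4 = 1554274.1 mm^3


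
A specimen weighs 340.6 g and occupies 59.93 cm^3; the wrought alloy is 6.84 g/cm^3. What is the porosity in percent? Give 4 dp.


rho_part = 340.6 / 59.93 = 5.68329718 g/cm^3
Porosity = (1 - 5.68329718/6.84)*100 = 16.9109 %


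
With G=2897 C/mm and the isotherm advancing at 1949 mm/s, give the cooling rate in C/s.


CR = 2897 * 1949 = 5646253 C/s


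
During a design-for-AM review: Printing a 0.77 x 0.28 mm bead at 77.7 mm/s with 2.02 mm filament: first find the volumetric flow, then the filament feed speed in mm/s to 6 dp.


Q = 0.77 * 0.28 * 77.7 = 16.75212 mm^3/s
A_fil = pi*(2.02/2)^2 = 3.20473867 mm^2
v_feed = 16.75212 / 3.20473867 = 5.227297 mm/s


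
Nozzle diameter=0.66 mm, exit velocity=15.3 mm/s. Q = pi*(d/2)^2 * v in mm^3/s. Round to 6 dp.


A = pi*(0.66/2)^2 = 0.34211944 mm^2
Q = 0.34211944 * 15.3 = 5.234427 mm^3/s


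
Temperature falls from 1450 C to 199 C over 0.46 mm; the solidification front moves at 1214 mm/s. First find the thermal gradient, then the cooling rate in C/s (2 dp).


G = (1450-199)/0.46 = 2719.56521739 C/mm
CR = 2719.56521739 * 1214 = 3301552.17 C/s


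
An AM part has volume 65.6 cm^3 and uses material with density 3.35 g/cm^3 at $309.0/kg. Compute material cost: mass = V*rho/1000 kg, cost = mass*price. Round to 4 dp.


Mass = 65.6*3.35/1000 = 0.21976 kg
Cost = 0.21976 * 309.0 = 67.9058 $


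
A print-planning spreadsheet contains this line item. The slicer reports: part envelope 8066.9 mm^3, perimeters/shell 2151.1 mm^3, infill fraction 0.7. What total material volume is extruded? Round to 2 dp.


V_infill = (8066.9 - 2151.1) * 0.7 = 4141.06
V_total = 2151.1 + 4141.06 = 6292.16 mm^3


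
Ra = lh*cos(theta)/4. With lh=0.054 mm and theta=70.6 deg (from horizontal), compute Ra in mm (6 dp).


Ra = 0.054 * cos(70.6) / 4 = 0.004484 mm


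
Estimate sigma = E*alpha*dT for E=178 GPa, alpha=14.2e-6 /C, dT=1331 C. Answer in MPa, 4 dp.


sigma = 178*1000 * 14.2e-6 * 1331 = 3364.2356 MPa


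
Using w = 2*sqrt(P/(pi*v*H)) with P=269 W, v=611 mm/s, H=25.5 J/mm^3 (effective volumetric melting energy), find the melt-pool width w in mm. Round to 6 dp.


w = 2*sqrt(269/(pi*611*25.5)) = 0.148266 mm


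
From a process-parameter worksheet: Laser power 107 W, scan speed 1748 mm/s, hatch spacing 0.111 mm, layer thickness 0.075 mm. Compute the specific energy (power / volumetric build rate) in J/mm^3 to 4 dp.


Build rate = 1748 * 0.111 * 0.075 = 14.5521 mm^3/s
SE = 107 / 14.5521 = 7.3529 J/mm^3


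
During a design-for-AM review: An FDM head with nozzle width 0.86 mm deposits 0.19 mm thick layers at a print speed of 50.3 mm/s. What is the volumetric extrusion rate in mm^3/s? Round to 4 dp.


Rate = 0.86 * 0.19 * 50.3 = 8.219 mm^3/s


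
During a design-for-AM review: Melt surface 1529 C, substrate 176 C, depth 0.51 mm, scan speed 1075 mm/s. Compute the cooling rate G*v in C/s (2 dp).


G = (1529-176)/0.51 = 2652.94117647 C/mm
CR = 2652.94117647 * 1075 = 2851911.76 C/s


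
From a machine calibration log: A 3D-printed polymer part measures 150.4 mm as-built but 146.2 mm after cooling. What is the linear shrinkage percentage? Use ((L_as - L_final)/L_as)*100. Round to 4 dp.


Shrinkage = ((150.4-146.2)/150.4)*100 = 2.7926 %


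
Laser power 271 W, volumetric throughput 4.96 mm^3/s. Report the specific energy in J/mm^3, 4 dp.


SE = 271 / 4.96 = 54.6371 J/mm^3


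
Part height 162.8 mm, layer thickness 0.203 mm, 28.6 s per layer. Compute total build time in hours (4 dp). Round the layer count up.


Layers = ceil(162.8/0.203) = 802
t = 802 * 28.6 / 3600 = 6.3714 hrs


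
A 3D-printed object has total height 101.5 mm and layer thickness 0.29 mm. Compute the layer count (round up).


Layers = ceil(101.5/0.29) = 350


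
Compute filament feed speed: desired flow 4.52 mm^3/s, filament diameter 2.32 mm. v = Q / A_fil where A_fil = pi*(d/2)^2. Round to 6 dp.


A = pi*(2.32/2)^2 = 4.227327
v = 4.52 / 4.227327 = 1.069234 mm/s


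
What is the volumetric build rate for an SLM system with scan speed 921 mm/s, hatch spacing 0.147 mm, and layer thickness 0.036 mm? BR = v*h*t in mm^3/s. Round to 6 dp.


Rate = 921 * 0.147 * 0.036 = 4.873932 mm^3/s


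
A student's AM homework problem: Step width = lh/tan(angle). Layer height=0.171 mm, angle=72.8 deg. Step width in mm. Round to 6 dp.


step = 0.171 / tan(72.8) = 0.052933 mm


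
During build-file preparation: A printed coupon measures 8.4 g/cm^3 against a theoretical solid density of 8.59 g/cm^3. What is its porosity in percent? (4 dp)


Porosity = (1-8.4/8.59)*100 = 2.2119 %


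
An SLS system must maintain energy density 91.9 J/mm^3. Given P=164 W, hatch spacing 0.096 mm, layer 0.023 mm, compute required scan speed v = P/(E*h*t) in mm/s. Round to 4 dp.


v = 164 / (91.9*0.096*0.023) = 808.2194 mm/s


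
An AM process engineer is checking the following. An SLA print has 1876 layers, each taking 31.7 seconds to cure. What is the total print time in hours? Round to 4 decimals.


t = 1876 * 31.7 / 3600 = 16.5192 hrs


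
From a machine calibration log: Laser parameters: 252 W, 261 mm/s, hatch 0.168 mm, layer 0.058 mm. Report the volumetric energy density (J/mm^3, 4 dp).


E = 252 / (261*0.168*0.058) = 99.0884 J/mm^3


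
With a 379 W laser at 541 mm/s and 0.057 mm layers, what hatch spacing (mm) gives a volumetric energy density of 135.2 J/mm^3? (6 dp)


h = 379 / (135.2*541*0.057) = 0.090906 mm


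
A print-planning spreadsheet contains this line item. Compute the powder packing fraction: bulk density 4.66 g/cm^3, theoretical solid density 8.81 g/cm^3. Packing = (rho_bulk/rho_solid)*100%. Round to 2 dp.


Packing = (4.66/8.81)*100 = 52.89 %


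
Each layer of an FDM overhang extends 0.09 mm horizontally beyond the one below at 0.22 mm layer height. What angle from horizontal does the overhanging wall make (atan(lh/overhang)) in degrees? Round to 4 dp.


angle = atan(0.22/0.09) = 67.751 degrees


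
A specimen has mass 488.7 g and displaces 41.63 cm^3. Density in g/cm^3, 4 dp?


rho = 488.7 / 41.63 = 11.7391 g/cm^3


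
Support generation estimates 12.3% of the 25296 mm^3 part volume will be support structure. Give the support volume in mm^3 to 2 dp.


V_support = 25296 * 0.123 = 3111.41 mm^3


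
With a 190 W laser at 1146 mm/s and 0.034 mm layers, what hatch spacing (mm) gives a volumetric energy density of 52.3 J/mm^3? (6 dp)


h = 190 / (52.3*1146*0.034) = 0.093237 mm


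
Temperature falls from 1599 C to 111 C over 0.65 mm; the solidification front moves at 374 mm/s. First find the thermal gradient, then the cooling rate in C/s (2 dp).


G = (1599-111)/0.65 = 2289.23076923 C/mm
CR = 2289.23076923 * 374 = 856172.31 C/s


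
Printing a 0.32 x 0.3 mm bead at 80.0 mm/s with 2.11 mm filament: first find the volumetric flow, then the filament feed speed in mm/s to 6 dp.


Q = 0.32 * 0.3 * 80.0 = 7.68 mm^3/s
A_fil = pi*(2.11/2)^2 = 3.49667116 mm^2
v_feed = 7.68 / 3.49667116 = 2.196375 mm/s


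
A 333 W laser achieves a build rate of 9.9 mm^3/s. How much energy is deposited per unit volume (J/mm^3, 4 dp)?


SE = 333 / 9.9 = 33.6364 J/mm^3


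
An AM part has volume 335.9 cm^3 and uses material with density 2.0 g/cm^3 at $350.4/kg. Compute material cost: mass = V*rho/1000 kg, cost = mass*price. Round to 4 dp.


Mass = 335.9*2.0/1000 = 0.6718 kg
Cost = 0.6718 * 350.4 = 235.3987 $


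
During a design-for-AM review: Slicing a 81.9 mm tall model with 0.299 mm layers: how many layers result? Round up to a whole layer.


Layers = ceil(81.9/0.299) = 274


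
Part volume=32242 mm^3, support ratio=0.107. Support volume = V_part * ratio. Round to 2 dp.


V_support = 32242 * 0.107 = 3449.89 mm^3


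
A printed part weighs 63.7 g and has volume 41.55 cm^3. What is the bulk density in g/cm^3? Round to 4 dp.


rho = 63.7 / 41.55 = 1.5331 g/cm^3


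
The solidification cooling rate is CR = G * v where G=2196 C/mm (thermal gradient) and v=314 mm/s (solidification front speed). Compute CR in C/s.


CR = 2196 * 314 = 689544 C/s


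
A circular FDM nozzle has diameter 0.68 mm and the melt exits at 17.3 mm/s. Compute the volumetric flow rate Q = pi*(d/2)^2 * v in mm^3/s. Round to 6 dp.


A = pi*(0.68/2)^2 = 0.36316811 mm^2
Q = 0.36316811 * 17.3 = 6.282808 mm^3/s


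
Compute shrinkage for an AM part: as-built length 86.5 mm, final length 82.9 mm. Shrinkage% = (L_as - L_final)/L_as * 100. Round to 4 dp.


Shrinkage = ((86.5-82.9)/86.5)*100 = 4.1618 %


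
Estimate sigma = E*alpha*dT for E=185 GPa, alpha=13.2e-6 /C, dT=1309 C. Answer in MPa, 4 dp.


sigma = 185*1000 * 13.2e-6 * 1309 = 3196.578 MPa


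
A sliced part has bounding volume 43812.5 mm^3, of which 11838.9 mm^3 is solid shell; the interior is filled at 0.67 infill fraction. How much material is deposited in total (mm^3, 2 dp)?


V_infill = (43812.5 - 11838.9) * 0.67 = 21422.31
V_total = 11838.9 + 21422.31 = 33261.21 mm^3


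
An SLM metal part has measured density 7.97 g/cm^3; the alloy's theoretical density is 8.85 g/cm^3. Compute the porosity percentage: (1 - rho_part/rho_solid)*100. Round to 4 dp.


Porosity = (1-7.97/8.85)*100 = 9.9435 %


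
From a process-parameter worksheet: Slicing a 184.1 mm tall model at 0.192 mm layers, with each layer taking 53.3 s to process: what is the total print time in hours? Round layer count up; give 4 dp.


Layers = ceil(184.1/0.192) = 959
t = 959 * 53.3 / 3600 = 14.1985 hrs


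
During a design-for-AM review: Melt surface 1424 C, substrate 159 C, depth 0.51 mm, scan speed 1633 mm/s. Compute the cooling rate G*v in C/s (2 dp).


G = (1424-159)/0.51 = 2480.39215686 C/mm
CR = 2480.39215686 * 1633 = 4050480.39 C/s


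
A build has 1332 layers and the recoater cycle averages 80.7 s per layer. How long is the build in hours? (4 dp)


t = 1332 * 80.7 / 3600 = 29.859 hrs


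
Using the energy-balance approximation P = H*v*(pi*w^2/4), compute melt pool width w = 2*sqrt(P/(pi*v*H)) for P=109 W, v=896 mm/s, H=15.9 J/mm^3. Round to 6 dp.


w = 2*sqrt(109/(pi*896*15.9)) = 0.0987 mm


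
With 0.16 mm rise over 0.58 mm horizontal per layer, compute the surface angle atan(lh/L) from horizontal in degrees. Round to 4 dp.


angle = atan(0.16/0.58) = 15.4222 degrees


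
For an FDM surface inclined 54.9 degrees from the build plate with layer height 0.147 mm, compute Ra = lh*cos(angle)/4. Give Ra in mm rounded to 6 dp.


Ra = 0.147 * cos(54.9) / 4 = 0.021131 mm


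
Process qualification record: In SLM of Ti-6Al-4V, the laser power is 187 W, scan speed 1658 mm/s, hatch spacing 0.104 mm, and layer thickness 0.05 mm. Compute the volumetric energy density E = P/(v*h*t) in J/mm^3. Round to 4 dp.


E = 187 / (1658*0.104*0.05) = 21.6897 J/mm^3


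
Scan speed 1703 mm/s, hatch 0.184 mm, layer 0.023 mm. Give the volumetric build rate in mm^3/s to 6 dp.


Rate = 1703 * 0.184 * 0.023 = 7.207096 mm^3/s


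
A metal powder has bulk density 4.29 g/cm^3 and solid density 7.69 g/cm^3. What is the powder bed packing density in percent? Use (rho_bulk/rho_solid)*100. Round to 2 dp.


Packing = (4.29/7.69)*100 = 55.79 %


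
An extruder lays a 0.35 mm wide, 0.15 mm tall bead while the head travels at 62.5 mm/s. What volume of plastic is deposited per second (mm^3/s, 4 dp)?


Rate = 0.35 * 0.15 * 62.5 = 3.2813 mm^3/s


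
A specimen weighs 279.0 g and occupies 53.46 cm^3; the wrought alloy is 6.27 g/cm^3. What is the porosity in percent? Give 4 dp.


rho_part = 279.0 / 53.46 = 5.21885522 g/cm^3
Porosity = (1 - 5.21885522/6.27)*100 = 16.7647 %


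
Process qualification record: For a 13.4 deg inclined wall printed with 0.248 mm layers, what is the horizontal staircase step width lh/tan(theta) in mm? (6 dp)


step = 0.248 / tan(13.4) = 1.040995 mm


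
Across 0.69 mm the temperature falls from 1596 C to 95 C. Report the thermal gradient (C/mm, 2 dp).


G = (1596-95)/0.69 = 2175.36 C/mm


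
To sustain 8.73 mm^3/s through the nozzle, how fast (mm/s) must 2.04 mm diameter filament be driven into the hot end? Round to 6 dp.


A = pi*(2.04/2)^2 = 3.268513
v = 8.73 / 3.268513 = 2.670939 mm/s


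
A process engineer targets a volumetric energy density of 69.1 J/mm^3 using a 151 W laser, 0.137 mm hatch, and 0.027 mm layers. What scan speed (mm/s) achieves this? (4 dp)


v = 151 / (69.1*0.137*0.027) = 590.7647 mm/s


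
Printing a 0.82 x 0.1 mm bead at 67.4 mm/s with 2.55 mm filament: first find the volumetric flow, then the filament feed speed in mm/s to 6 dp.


Q = 0.82 * 0.1 * 67.4 = 5.5268 mm^3/s
A_fil = pi*(2.55/2)^2 = 5.10705156 mm^2
v_feed = 5.5268 / 5.10705156 = 1.08219 mm/s


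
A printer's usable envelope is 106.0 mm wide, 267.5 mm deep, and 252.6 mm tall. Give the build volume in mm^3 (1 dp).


V = 106.0 * 267.5 * 252.6 = 7162473.0 mm^3


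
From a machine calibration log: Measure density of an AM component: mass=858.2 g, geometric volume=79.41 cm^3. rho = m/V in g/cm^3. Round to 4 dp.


rho = 858.2 / 79.41 = 10.8072 g/cm^3


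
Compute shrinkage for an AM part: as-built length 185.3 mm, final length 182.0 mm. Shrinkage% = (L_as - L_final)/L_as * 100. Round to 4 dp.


Shrinkage = ((185.3-182.0)/185.3)*100 = 1.7809 %


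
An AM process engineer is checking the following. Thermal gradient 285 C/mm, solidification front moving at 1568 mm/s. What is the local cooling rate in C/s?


CR = 285 * 1568 = 446880 C/s


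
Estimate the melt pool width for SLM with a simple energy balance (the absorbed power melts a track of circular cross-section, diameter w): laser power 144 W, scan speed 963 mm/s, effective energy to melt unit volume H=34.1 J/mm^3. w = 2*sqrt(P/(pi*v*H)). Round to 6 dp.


w = 2*sqrt(144/(pi*963*34.1)) = 0.074722 mm


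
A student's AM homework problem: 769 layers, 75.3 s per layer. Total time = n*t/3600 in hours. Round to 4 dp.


t = 769 * 75.3 / 3600 = 16.0849 hrs


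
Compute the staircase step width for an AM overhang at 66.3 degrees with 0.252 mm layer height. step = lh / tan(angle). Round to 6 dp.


step = 0.252 / tan(66.3) = 0.11062 mm


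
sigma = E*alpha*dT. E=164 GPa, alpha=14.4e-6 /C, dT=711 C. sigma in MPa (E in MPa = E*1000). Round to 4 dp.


sigma = 164*1000 * 14.4e-6 * 711 = 1679.0976 MPa


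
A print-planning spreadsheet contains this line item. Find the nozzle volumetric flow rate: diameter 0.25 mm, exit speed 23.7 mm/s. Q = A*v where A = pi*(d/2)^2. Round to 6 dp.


A = pi*(0.25/2)^2 = 0.04908739 mm^2
Q = 0.04908739 * 23.7 = 1.163371 mm^3/s


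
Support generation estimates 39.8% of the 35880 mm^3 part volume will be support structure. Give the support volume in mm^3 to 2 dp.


V_support = 35880 * 0.398 = 14280.24 mm^3


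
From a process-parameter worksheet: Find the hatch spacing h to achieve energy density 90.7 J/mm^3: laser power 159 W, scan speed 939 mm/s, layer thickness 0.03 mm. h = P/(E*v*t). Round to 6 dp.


h = 159 / (90.7*939*0.03) = 0.06223 mm


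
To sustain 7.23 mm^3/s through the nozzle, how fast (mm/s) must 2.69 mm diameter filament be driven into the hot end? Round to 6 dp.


A = pi*(2.69/2)^2 = 5.68322
v = 7.23 / 5.68322 = 1.272166 mm/s


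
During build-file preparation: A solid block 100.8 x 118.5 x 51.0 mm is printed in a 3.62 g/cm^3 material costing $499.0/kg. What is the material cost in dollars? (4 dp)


V = 100.8 * 118.5 * 51.0 = 609184.8 mm^3 = 609.1848 cm^3
Mass = 609.1848 * 3.62 / 1000 = 2.20524898 kg
Cost = 2.20524898 * 499.0 = 1100.4192 $


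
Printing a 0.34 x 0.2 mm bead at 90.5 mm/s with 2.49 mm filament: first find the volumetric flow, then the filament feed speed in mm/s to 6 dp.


Q = 0.34 * 0.2 * 90.5 = 6.154 mm^3/s
A_fil = pi*(2.49/2)^2 = 4.86954715 mm^2
v_feed = 6.154 / 4.86954715 = 1.263773 mm/s


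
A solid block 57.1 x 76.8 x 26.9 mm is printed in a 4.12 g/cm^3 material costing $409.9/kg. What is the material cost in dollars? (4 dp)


V = 57.1 * 76.8 * 26.9 = 117964.032 mm^3 = 117.964032 cm^3
Mass = 117.964032 * 4.12 / 1000 = 0.48601181 kg
Cost = 0.48601181 * 409.9 = 199.2162 $


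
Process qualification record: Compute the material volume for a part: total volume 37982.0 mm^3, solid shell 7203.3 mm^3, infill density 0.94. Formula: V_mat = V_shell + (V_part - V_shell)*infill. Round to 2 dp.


V_infill = (37982.0 - 7203.3) * 0.94 = 28931.98
V_total = 7203.3 + 28931.98 = 36135.28 mm^3


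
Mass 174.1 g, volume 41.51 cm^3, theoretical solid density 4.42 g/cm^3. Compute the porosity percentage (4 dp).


rho_part = 174.1 / 41.51 = 4.19417008 g/cm^3
Porosity = (1 - 4.19417008/4.42)*100 = 5.1093 %


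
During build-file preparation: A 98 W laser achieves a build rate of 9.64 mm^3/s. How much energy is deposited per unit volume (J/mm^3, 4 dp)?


SE = 98 / 9.64 = 10.166 J/mm^3


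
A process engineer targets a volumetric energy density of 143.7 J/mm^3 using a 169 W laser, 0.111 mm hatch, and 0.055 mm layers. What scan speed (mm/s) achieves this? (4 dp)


v = 169 / (143.7*0.111*0.055) = 192.639 mm/s


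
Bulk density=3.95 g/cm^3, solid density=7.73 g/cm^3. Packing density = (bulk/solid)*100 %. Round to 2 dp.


Packing = (3.95/7.73)*100 = 51.1 %


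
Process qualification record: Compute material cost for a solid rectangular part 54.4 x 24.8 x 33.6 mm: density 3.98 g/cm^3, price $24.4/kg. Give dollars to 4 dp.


V = 54.4 * 24.8 * 33.6 = 45330.432 mm^3 = 45.330432 cm^3
Mass = 45.330432 * 3.98 / 1000 = 0.18041512 kg
Cost = 0.18041512 * 24.4 = 4.4021 $


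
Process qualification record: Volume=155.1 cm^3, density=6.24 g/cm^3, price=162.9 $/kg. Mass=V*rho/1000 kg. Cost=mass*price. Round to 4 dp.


Mass = 155.1*6.24/1000 = 0.967824 kg
Cost = 0.967824 * 162.9 = 157.6585 $


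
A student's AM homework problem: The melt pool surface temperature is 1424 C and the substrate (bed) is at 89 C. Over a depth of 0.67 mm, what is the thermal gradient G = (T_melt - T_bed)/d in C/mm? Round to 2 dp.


G = (1424-89)/0.67 = 1992.54 C/mm


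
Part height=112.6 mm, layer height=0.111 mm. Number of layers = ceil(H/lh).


Layers = ceil(112.6/0.111) = 1015


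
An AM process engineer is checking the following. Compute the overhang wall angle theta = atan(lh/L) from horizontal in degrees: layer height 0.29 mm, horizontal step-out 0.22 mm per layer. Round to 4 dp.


angle = atan(0.29/0.22) = 52.8153 degrees


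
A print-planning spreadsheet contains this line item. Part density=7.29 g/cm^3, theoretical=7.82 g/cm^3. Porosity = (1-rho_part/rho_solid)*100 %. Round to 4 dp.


Porosity = (1-7.29/7.82)*100 = 6.7775 %


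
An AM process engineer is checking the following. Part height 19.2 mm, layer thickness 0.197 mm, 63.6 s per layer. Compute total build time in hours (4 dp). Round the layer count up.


Layers = ceil(19.2/0.197) = 98
t = 98 * 63.6 / 3600 = 1.7313 hrs


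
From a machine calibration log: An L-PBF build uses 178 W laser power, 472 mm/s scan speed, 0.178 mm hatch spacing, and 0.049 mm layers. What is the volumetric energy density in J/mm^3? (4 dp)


E = 178 / (472*0.178*0.049) = 43.2376 J/mm^3


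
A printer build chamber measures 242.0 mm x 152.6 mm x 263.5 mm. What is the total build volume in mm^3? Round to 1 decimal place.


V = 242.0 * 152.6 * 263.5 = 9730844.2 mm^3


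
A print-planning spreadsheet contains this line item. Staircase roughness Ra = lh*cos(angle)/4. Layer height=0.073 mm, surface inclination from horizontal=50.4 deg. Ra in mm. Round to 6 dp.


Ra = 0.073 * cos(50.4) / 4 = 0.011633 mm


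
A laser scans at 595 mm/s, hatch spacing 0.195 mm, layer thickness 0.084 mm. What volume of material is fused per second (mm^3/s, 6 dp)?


Rate = 595 * 0.195 * 0.084 = 9.7461 mm^3/s


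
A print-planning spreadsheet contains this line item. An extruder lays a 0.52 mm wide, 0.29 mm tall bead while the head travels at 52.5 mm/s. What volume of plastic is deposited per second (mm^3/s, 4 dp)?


Rate = 0.52 * 0.29 * 52.5 = 7.917 mm^3/s


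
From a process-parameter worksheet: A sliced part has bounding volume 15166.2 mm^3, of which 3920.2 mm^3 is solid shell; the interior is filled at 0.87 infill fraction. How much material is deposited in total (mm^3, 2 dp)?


V_infill = (15166.2 - 3920.2) * 0.87 = 9784.02
V_total = 3920.2 + 9784.02 = 13704.22 mm^3


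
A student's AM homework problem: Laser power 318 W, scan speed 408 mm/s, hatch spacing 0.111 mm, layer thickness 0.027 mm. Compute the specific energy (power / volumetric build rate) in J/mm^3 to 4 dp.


Build rate = 408 * 0.111 * 0.027 = 1.222776 mm^3/s
SE = 318 / 1.222776 = 260.064 J/mm^3


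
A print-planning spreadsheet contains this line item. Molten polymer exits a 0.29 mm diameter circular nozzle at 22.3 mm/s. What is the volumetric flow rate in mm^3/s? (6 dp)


A = pi*(0.29/2)^2 = 0.06605199 mm^2
Q = 0.06605199 * 22.3 = 1.472959 mm^3/s


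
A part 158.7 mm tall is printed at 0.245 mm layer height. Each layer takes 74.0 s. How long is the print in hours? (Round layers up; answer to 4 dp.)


Layers = ceil(158.7/0.245) = 648
t = 648 * 74.0 / 3600 = 13.32 hrs


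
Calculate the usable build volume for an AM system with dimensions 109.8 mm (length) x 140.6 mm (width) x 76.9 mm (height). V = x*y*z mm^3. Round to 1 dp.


V = 109.8 * 140.6 * 76.9 = 1187173.0 mm^3


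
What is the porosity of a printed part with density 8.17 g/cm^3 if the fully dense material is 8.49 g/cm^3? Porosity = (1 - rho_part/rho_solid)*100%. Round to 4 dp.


Porosity = (1-8.17/8.49)*100 = 3.7691 %


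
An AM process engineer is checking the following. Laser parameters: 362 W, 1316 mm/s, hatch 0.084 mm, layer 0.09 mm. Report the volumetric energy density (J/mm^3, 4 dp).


E = 362 / (1316*0.084*0.09) = 36.3857 J/mm^3


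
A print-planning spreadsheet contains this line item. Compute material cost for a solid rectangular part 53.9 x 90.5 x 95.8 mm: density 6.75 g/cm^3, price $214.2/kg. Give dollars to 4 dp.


V = 53.9 * 90.5 * 95.8 = 467307.61 mm^3 = 467.30761 cm^3
Mass = 467.30761 * 6.75 / 1000 = 3.15432637 kg
Cost = 3.15432637 * 214.2 = 675.6567 $


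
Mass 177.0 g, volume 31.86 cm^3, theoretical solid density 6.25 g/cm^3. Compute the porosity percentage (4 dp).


rho_part = 177.0 / 31.86 = 5.55555556 g/cm^3
Porosity = (1 - 5.55555556/6.25)*100 = 11.1111 %


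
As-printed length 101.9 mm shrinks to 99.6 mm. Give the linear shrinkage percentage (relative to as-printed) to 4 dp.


Shrinkage = ((101.9-99.6)/101.9)*100 = 2.2571 %


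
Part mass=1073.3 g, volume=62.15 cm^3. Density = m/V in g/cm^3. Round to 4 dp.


rho = 1073.3 / 62.15 = 17.2695 g/cm^3


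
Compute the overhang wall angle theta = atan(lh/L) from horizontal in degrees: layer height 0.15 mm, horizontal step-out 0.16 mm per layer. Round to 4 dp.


angle = atan(0.15/0.16) = 43.1524 degrees


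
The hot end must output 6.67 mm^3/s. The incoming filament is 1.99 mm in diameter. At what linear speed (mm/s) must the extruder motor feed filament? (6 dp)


A = pi*(1.99/2)^2 = 3.110255
v = 6.67 / 3.110255 = 2.144519 mm/s


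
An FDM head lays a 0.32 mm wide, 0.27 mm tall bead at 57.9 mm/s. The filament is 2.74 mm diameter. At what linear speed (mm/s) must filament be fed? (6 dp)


Q = 0.32 * 0.27 * 57.9 = 5.00256 mm^3/s
A_fil = pi*(2.74/2)^2 = 5.89645525 mm^2
v_feed = 5.00256 / 5.89645525 = 0.848401 mm/s


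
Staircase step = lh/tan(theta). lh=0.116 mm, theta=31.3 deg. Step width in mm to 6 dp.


step = 0.116 / tan(31.3) = 0.190786 mm


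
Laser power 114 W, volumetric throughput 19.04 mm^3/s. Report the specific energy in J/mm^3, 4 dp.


SE = 114 / 19.04 = 5.9874 J/mm^3


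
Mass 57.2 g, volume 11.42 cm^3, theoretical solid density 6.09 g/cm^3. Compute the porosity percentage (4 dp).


rho_part = 57.2 / 11.42 = 5.00875657 g/cm^3
Porosity = (1 - 5.00875657/6.09)*100 = 17.7544 %


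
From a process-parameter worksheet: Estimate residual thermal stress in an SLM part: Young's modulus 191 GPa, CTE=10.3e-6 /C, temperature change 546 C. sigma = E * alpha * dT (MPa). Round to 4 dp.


sigma = 191*1000 * 10.3e-6 * 546 = 1074.1458 MPa


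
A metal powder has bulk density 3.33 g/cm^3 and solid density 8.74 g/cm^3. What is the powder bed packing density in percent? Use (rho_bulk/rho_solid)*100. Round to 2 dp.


Packing = (3.33/8.74)*100 = 38.1 %


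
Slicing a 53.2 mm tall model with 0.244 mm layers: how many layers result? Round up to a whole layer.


Layers = ceil(53.2/0.244) = 219


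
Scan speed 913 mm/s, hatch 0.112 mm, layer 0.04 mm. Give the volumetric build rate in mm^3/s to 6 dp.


Rate = 913 * 0.112 * 0.04 = 4.09024 mm^3/s


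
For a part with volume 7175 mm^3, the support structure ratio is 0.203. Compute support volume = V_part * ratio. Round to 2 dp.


V_support = 7175 * 0.203 = 1456.53 mm^3


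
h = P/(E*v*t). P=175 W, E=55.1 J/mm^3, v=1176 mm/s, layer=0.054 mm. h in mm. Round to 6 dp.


h = 175 / (55.1*1176*0.054) = 0.050013 mm


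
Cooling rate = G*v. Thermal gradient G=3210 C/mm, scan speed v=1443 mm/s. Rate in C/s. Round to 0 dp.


CR = 3210 * 1443 = 4632030 C/s


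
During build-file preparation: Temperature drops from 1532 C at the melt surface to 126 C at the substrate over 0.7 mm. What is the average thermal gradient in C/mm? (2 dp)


G = (1532-126)/0.7 = 2008.57 C/mm


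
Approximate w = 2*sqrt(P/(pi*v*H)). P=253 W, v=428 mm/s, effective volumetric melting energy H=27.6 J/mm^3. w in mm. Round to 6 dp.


w = 2*sqrt(253/(pi*428*27.6)) = 0.165135 mm


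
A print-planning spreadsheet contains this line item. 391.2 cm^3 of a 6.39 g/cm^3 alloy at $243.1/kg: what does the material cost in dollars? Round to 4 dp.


Mass = 391.2*6.39/1000 = 2.499768 kg
Cost = 2.499768 * 243.1 = 607.6936 $


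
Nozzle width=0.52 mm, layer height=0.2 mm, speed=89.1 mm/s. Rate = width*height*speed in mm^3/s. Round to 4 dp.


Rate = 0.52 * 0.2 * 89.1 = 9.2664 mm^3/s


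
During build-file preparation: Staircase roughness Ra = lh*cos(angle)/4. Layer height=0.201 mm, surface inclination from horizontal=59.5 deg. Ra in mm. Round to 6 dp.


Ra = 0.201 * cos(59.5) / 4 = 0.025504 mm
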